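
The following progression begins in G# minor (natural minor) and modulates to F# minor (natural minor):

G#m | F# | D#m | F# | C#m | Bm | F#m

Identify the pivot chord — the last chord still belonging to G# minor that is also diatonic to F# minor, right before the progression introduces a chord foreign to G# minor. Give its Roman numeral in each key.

Chords diatonic to G# minor: G#m, A#dim, B, C#m, D#m, E, F#.
Reading the progression, the first chord not in that set is Bm, so the modulation leaves G# minor there.
The chord immediately before Bm is C#m, which is diatonic to both keys: iv in G# minor and v in F# minor.

C#m — iv in G# minor, v in F# minor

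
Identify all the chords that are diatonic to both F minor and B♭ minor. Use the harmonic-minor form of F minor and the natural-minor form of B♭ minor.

Triads in F minor (harmonic minor): Fm (i), Gdim (ii°), A♭aug (III+), B♭m (iv), C (V), D♭ (VI), Edim (vii°).
Triads in B♭ minor (natural minor): B♭m (i), Cdim (ii°), D♭ (III), E♭m (iv), Fm (v), G♭ (VI), A♭ (VII).
Shared triads with their functions: Fm (i in F minor, v in B♭ minor); B♭m (iv in F minor, i in B♭ minor); D♭ (VI in F minor, III in B♭ minor).

Fm, B♭m, D♭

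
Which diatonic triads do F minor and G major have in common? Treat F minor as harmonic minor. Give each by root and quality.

C

Triads in F minor (harmonic minor): Fm (i), Gdim (ii°), Abaug (III+), Bbm (iv), C (V), Db (VI), Edim (vii°).
Triads in G major: G (I), Am (ii), Bm (iii), C (IV), D (V), Em (vi), F#dim (vii°).
Shared triads with their functions: C (V in F minor, IV in G major).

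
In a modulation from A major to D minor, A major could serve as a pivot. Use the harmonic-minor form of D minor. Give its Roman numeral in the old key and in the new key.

The scale of A major is A B C# D E F# G#; A is degree 1, and the triad built there (A-C#-E) is major, so it is I.
The scale of D minor (harmonic minor) is D E F G A Bb C#; A is degree 5, and the triad built there (A-C#-E) is major, so it is V.

I in A major; V in D minor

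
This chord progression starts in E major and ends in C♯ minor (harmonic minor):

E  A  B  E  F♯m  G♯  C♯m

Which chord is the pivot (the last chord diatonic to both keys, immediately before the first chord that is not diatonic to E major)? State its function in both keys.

Chords diatonic to E major: E, F♯m, G♯m, A, B, C♯m, D♯dim.
Reading the progression, the first chord not in that set is G♯, so the modulation leaves E major there.
The chord immediately before G♯ is F♯m, which is diatonic to both keys: ii in E major and iv in C♯ minor.

F♯m — ii in E major, iv in C♯ minor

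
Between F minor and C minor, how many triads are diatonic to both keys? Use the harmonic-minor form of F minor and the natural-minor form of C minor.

1

Diatonic triads of F minor (harmonic minor): F minor (i), G diminished (ii°), A♭ augmented (III+), B♭ minor (iv), C major (V), D♭ major (VI), E diminished (vii°).
Diatonic triads of C minor (natural minor): C minor (i), D diminished (ii°), E♭ major (III), F minor (iv), G minor (v), A♭ major (VI), B♭ major (VII).
Matching root and quality in both lists: F minor.
That gives 1 common triad.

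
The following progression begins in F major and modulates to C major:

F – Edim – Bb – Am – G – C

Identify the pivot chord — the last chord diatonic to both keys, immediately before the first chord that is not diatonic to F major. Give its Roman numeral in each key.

Am — iii in F major, vi in C major

Chords diatonic to F major: F, Gm, Am, Bb, C, Dm, Edim.
Reading the progression, the first chord not in that set is G, so the modulation leaves F major there.
The chord immediately before G is Am, which is diatonic to both keys: iii in F major and vi in C major.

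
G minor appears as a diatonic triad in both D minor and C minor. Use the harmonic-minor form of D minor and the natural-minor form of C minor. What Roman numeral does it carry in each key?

iv in D minor; v in C minor

The scale of D minor (harmonic minor) is D E F G A Bb C#; G is degree 4, and the triad built there (G-Bb-D) is minor, so it is iv.
The scale of C minor (natural minor) is C D Eb F G Ab Bb; G is degree 5, and the triad built there (G-Bb-D) is minor, so it is v.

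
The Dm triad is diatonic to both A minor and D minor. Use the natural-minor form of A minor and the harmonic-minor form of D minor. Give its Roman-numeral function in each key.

iv in A minor; i in D minor

The scale of A minor (natural minor) is A B C D E F G; D is degree 4, and the triad built there (D-F-A) is minor, so it is iv.
The scale of D minor (harmonic minor) is D E F G A Bb C#; D is degree 1, and the triad built there (D-F-A) is minor, so it is i.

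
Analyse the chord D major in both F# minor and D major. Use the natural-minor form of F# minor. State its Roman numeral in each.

The scale of F# minor (natural minor) is F# G# A B C# D E; D is degree 6, and the triad built there (D-F#-A) is major, so it is VI.
The scale of D major is D E F# G A B C#; D is degree 1, and the triad built there (D-F#-A) is major, so it is I.

VI in F# minor; I in D major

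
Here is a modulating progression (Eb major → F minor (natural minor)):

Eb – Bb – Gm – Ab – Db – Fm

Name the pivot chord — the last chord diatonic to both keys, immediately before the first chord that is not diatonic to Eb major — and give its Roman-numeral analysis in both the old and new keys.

Ab — IV in Eb major, III in F minor

Chords diatonic to Eb major: Eb, Fm, Gm, Ab, Bb, Cm, Ddim.
Reading the progression, the first chord not in that set is Db, so the modulation leaves Eb major there.
The chord immediately before Db is Ab, which is diatonic to both keys: IV in Eb major and III in F minor.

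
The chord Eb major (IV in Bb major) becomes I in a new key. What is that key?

Eb major

The numeral I denotes a major triad on scale degree 1. With Eb on degree 1, the tonic of the new key is Eb.
Degree 1 carries a major triad in major keys, so the destination is Eb major.
Check: the diatonic triads of Eb major are Eb (I), Fm (ii), Gm (iii), Ab (IV), Bb (V), Cm (vi), Ddim (vii°) — Eb major is indeed I.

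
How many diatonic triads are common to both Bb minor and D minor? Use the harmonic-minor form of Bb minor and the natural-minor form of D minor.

1

Diatonic triads of Bb minor (harmonic minor): Bbm (i), Cdim (ii°), Dbaug (III+), Ebm (iv), F (V), Gb (VI), Adim (vii°).
Diatonic triads of D minor (natural minor): Dm (i), Edim (ii°), F (III), Gm (iv), Am (v), Bb (VI), C (VII).
Matching root and quality in both lists: F.
That gives 1 common triad.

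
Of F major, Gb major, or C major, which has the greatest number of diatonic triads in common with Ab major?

Gb major

Triads of Ab major: Ab major (I), Bb minor (ii), C minor (iii), Db major (IV), Eb major (V), F minor (vi), G diminished (vii°).
F major shares 0: none.
Gb major shares 2: Bbm, Db.
C major shares 0: none.
The most common triads (2) are shared with Gb major.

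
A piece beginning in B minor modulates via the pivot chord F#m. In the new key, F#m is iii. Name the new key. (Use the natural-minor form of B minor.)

D major

The numeral iii denotes a minor triad on scale degree 3. With F# on degree 3, the tonic of the new key is D.
Degree 3 carries a minor triad in major keys, so the destination is D major.
Check: the diatonic triads of D major are D (I), Em (ii), F#m (iii), G (IV), A (V), Bm (vi), C#dim (vii°) — F#m is indeed iii.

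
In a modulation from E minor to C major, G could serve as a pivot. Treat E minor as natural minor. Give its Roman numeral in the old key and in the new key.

III in E minor; V in C major

The scale of E minor (natural minor) is E F# G A B C D; G is degree 3, and the triad built there (G-B-D) is major, so it is III.
The scale of C major is C D E F G A B; G is degree 5, and the triad built there (G-B-D) is major, so it is V.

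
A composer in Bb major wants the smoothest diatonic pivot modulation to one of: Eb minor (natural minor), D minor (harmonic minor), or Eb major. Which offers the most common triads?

Eb major

Triads of Bb major: Bb (I), Cm (ii), Dm (iii), Eb (IV), F (V), Gm (vi), Adim (vii°).
Eb minor (natural minor) shares 0: none.
D minor (harmonic minor) shares 3: Bb, Dm, Gm.
Eb major shares 4: Bb, Cm, Eb, Gm.
The most common triads (4) are shared with Eb major.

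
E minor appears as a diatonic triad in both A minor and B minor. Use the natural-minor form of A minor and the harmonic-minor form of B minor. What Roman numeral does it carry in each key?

The scale of A minor (natural minor) is A B C D E F G; E is degree 5, and the triad built there (E-G-B) is minor, so it is v.
The scale of B minor (harmonic minor) is B C# D E F# G A#; E is degree 4, and the triad built there (E-G-B) is minor, so it is iv.

v in A minor; iv in B minor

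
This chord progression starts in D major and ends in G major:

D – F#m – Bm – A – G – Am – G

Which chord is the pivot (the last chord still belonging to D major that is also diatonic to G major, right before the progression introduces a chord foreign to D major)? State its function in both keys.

G — IV in D major, I in G major

Chords diatonic to D major: D, Em, F#m, G, A, Bm, C#dim.
Reading the progression, the first chord not in that set is Am, so the modulation leaves D major there.
The chord immediately before Am is G, which is diatonic to both keys: IV in D major and I in G major.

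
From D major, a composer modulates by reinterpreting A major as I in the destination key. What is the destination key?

The numeral I denotes a major triad on scale degree 1. With A on degree 1, the tonic of the new key is A.
Degree 1 carries a major triad in major keys, so the destination is A major.
Check: the diatonic triads of A major are A (I), Bm (ii), C#m (iii), D (IV), E (V), F#m (vi), G#dim (vii°) — A major is indeed I.

A major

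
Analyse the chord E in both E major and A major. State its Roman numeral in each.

The scale of E major is E F# G# A B C# D#; E is degree 1, and the triad built there (E-G#-B) is major, so it is I.
The scale of A major is A B C# D E F# G#; E is degree 5, and the triad built there (E-G#-B) is major, so it is V.

I in E major; V in A major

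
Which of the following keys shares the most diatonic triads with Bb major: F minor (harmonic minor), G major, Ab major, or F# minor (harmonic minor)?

Triads of Bb major: Bb (I), Cm (ii), Dm (iii), Eb (IV), F (V), Gm (vi), Adim (vii°).
F minor (harmonic minor) shares 0: none.
G major shares 0: none.
Ab major shares 2: Cm, Eb.
F# minor (harmonic minor) shares 0: none.
The most common triads (2) are shared with Ab major.

Ab major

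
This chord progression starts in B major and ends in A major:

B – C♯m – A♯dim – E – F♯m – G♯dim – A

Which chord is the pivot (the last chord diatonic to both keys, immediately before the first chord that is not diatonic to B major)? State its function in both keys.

Chords diatonic to B major: B, C♯m, D♯m, E, F♯, G♯m, A♯dim.
Reading the progression, the first chord not in that set is F♯m, so the modulation leaves B major there.
The chord immediately before F♯m is E, which is diatonic to both keys: IV in B major and V in A major.

E — IV in B major, V in A major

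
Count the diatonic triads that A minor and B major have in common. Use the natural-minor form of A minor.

Diatonic triads of A minor (natural minor): Am (i), Bdim (ii°), C (III), Dm (iv), Em (v), F (VI), G (VII).
Diatonic triads of B major: B (I), C#m (ii), D#m (iii), E (IV), F# (V), G#m (vi), A#dim (vii°).
No triad has the same root and quality in both keys.

0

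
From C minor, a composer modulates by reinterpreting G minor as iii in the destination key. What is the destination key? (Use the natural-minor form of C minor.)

Eb major

The numeral iii denotes a minor triad on scale degree 3. With G on degree 3, the tonic of the new key is Eb.
Degree 3 carries a minor triad in major keys, so the destination is Eb major.
Check: the diatonic triads of Eb major are Eb (I), Fm (ii), Gm (iii), Ab (IV), Bb (V), Cm (vi), Ddim (vii°) — G minor is indeed iii.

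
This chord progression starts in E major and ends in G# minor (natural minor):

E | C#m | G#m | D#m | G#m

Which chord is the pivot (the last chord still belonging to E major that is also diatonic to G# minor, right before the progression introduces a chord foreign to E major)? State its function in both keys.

G#m — iii in E major, i in G# minor

Chords diatonic to E major: E, F#m, G#m, A, B, C#m, D#dim.
Reading the progression, the first chord not in that set is D#m, so the modulation leaves E major there.
The chord immediately before D#m is G#m, which is diatonic to both keys: iii in E major and i in G# minor.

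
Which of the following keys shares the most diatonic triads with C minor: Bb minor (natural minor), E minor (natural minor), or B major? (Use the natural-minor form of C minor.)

Bb minor

Triads of C minor (natural minor): C minor (i), D diminished (ii°), Eb major (III), F minor (iv), G minor (v), Ab major (VI), Bb major (VII).
Bb minor (natural minor) shares 2: Fm, Ab.
E minor (natural minor) shares 0: none.
B major shares 0: none.
The most common triads (2) are shared with Bb minor.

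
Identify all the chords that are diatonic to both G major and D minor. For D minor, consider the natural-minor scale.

Triads in G major: G (I), Am (ii), Bm (iii), C (IV), D (V), Em (vi), F#dim (vii°).
Triads in D minor (natural minor): Dm (i), Edim (ii°), F (III), Gm (iv), Am (v), Bb (VI), C (VII).
Shared triads with their functions: Am (ii in G major, v in D minor); C (IV in G major, VII in D minor).

Am, C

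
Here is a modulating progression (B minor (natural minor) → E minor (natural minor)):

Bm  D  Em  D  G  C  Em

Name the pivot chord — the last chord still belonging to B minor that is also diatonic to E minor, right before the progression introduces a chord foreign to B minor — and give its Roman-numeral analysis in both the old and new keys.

Chords diatonic to B minor: Bm, C#dim, D, Em, F#m, G, A.
Reading the progression, the first chord not in that set is C, so the modulation leaves B minor there.
The chord immediately before C is G, which is diatonic to both keys: VI in B minor and III in E minor.

G — VI in B minor, III in E minor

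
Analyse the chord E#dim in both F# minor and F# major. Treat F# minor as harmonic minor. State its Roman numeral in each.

The scale of F# minor (harmonic minor) is F# G# A B C# D E#; E# is degree 7, and the triad built there (E#-G#-B) is diminished, so it is vii°.
The scale of F# major is F# G# A# B C# D# E#; E# is degree 7, and the triad built there (E#-G#-B) is diminished, so it is vii°.

vii° in F# minor; vii° in F# major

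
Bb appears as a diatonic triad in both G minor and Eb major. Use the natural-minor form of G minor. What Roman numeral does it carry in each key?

III in G minor; V in Eb major

The scale of G minor (natural minor) is G A Bb C D Eb F; Bb is degree 3, and the triad built there (Bb-D-F) is major, so it is III.
The scale of Eb major is Eb F G Ab Bb C D; Bb is degree 5, and the triad built there (Bb-D-F) is major, so it is V.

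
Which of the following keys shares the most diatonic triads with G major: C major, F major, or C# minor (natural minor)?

C major

Triads of G major: G (I), Am (ii), Bm (iii), C (IV), D (V), Em (vi), F#dim (vii°).
C major shares 4: G, Am, C, Em.
F major shares 2: Am, C.
C# minor (natural minor) shares 0: none.
The most common triads (4) are shared with C major.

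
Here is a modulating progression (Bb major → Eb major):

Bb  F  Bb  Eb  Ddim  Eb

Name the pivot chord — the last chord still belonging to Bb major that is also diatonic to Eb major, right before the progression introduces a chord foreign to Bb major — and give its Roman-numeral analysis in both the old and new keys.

Chords diatonic to Bb major: Bb, Cm, Dm, Eb, F, Gm, Adim.
Reading the progression, the first chord not in that set is Ddim, so the modulation leaves Bb major there.
The chord immediately before Ddim is Eb, which is diatonic to both keys: IV in Bb major and I in Eb major.

Eb — IV in Bb major, I in Eb major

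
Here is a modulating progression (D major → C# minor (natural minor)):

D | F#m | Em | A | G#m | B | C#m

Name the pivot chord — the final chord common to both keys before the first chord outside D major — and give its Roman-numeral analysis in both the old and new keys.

A — V in D major, VI in C# minor

Chords diatonic to D major: D, Em, F#m, G, A, Bm, C#dim.
Reading the progression, the first chord not in that set is G#m, so the modulation leaves D major there.
The chord immediately before G#m is A, which is diatonic to both keys: V in D major and VI in C# minor.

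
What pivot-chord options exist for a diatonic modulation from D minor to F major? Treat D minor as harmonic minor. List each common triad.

Triads in D minor (harmonic minor): Dm (i), Edim (ii°), Faug (III+), Gm (iv), A (V), Bb (VI), C#dim (vii°).
Triads in F major: F (I), Gm (ii), Am (iii), Bb (IV), C (V), Dm (vi), Edim (vii°).
Shared triads with their functions: Dm (i in D minor, vi in F major); Edim (ii° in D minor, vii° in F major); Gm (iv in D minor, ii in F major); Bb (VI in D minor, IV in F major).

Dm, Edim, Gm, Bb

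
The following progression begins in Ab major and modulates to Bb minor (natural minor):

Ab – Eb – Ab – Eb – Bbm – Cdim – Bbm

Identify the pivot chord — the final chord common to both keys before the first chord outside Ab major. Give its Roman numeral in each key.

Bbm — ii in Ab major, i in Bb minor

Chords diatonic to Ab major: Ab, Bbm, Cm, Db, Eb, Fm, Gdim.
Reading the progression, the first chord not in that set is Cdim, so the modulation leaves Ab major there.
The chord immediately before Cdim is Bbm, which is diatonic to both keys: ii in Ab major and i in Bb minor.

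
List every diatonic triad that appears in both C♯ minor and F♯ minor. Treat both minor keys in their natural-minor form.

Triads in C♯ minor (natural minor): C♯ minor (i), D♯ diminished (ii°), E major (III), F♯ minor (iv), G♯ minor (v), A major (VI), B major (VII).
Triads in F♯ minor (natural minor): F♯ minor (i), G♯ diminished (ii°), A major (III), B minor (iv), C♯ minor (v), D major (VI), E major (VII).
Shared triads with their functions: C♯ minor (i in C♯ minor, v in F♯ minor); E major (III in C♯ minor, VII in F♯ minor); F♯ minor (iv in C♯ minor, i in F♯ minor); A major (VI in C♯ minor, III in F♯ minor).

C♯m, E, F♯m, A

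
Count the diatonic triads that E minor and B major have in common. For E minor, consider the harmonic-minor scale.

Diatonic triads of E minor (harmonic minor): Em (i), F#dim (ii°), Gaug (III+), Am (iv), B (V), C (VI), D#dim (vii°).
Diatonic triads of B major: B (I), C#m (ii), D#m (iii), E (IV), F# (V), G#m (vi), A#dim (vii°).
Matching root and quality in both lists: B.
That gives 1 common triad.

1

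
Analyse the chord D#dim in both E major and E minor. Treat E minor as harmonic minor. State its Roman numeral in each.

The scale of E major is E F# G# A B C# D#; D# is degree 7, and the triad built there (D#-F#-A) is diminished, so it is vii°.
The scale of E minor (harmonic minor) is E F# G A B C D#; D# is degree 7, and the triad built there (D#-F#-A) is diminished, so it is vii°.

vii° in E major; vii° in E minor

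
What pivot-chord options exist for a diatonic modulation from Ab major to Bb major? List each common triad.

Cm, Eb

Triads in Ab major: Ab (I), Bbm (ii), Cm (iii), Db (IV), Eb (V), Fm (vi), Gdim (vii°).
Triads in Bb major: Bb (I), Cm (ii), Dm (iii), Eb (IV), F (V), Gm (vi), Adim (vii°).
Shared triads with their functions: Cm (iii in Ab major, ii in Bb major); Eb (V in Ab major, IV in Bb major).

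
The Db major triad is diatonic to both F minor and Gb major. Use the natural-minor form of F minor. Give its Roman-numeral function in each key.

VI in F minor; V in Gb major

The scale of F minor (natural minor) is F G Ab Bb C Db Eb; Db is degree 6, and the triad built there (Db-F-Ab) is major, so it is VI.
The scale of Gb major is Gb Ab Bb Cb Db Eb F; Db is degree 5, and the triad built there (Db-F-Ab) is major, so it is V.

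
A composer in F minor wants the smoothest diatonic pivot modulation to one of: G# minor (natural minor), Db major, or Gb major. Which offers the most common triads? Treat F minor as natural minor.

Triads of F minor (natural minor): Fm (i), Gdim (ii°), Ab (III), Bbm (iv), Cm (v), Db (VI), Eb (VII).
G# minor (natural minor) shares 0: none.
Db major shares 4: Fm, Ab, Bbm, Db.
Gb major shares 2: Bbm, Db.
The most common triads (4) are shared with Db major.

Db major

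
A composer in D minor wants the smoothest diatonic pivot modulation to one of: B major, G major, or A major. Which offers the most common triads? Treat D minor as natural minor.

G major

Triads of D minor (natural minor): Dm (i), Edim (ii°), F (III), Gm (iv), Am (v), Bb (VI), C (VII).
B major shares 0: none.
G major shares 2: Am, C.
A major shares 0: none.
The most common triads (2) are shared with G major.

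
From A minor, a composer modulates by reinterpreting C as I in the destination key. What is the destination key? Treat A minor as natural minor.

C major

The numeral I denotes a major triad on scale degree 1. With C on degree 1, the tonic of the new key is C.
Degree 1 carries a major triad in major keys, so the destination is C major.
Check: the diatonic triads of C major are C (I), Dm (ii), Em (iii), F (IV), G (V), Am (vi), Bdim (vii°) — C is indeed I.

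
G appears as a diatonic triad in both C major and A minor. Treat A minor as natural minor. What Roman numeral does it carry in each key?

The scale of C major is C D E F G A B; G is degree 5, and the triad built there (G-B-D) is major, so it is V.
The scale of A minor (natural minor) is A B C D E F G; G is degree 7, and the triad built there (G-B-D) is major, so it is VII.

V in C major; VII in A minor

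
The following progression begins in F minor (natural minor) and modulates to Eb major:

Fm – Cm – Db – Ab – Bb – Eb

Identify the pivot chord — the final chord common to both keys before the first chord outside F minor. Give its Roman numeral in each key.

Ab — III in F minor, IV in Eb major

Chords diatonic to F minor: Fm, Gdim, Ab, Bbm, Cm, Db, Eb.
Reading the progression, the first chord not in that set is Bb, so the modulation leaves F minor there.
The chord immediately before Bb is Ab, which is diatonic to both keys: III in F minor and IV in Eb major.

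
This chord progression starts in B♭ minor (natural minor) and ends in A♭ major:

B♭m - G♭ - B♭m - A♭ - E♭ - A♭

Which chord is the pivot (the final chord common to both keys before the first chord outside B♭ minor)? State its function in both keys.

A♭ — VII in B♭ minor, I in A♭ major

Chords diatonic to B♭ minor: B♭m, Cdim, D♭, E♭m, Fm, G♭, A♭.
Reading the progression, the first chord not in that set is E♭, so the modulation leaves B♭ minor there.
The chord immediately before E♭ is A♭, which is diatonic to both keys: VII in B♭ minor and I in A♭ major.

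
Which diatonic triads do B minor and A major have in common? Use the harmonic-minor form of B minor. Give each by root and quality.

Triads in B minor (harmonic minor): Bm (i), C#dim (ii°), Daug (III+), Em (iv), F# (V), G (VI), A#dim (vii°).
Triads in A major: A (I), Bm (ii), C#m (iii), D (IV), E (V), F#m (vi), G#dim (vii°).
Shared triads with their functions: Bm (i in B minor, ii in A major).

Bm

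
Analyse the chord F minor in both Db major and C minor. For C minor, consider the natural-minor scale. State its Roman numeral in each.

iii in Db major; iv in C minor

The scale of Db major is Db Eb F Gb Ab Bb C; F is degree 3, and the triad built there (F-Ab-C) is minor, so it is iii.
The scale of C minor (natural minor) is C D Eb F G Ab Bb; F is degree 4, and the triad built there (F-Ab-C) is minor, so it is iv.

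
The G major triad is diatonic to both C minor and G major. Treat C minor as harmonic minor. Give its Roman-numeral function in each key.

V in C minor; I in G major

The scale of C minor (harmonic minor) is C D Eb F G Ab B; G is degree 5, and the triad built there (G-B-D) is major, so it is V.
The scale of G major is G A B C D E F#; G is degree 1, and the triad built there (G-B-D) is major, so it is I.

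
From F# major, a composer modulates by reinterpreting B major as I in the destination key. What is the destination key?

The numeral I denotes a major triad on scale degree 1. With B on degree 1, the tonic of the new key is B.
Degree 1 carries a major triad in major keys, so the destination is B major.
Check: the diatonic triads of B major are B (I), C#m (ii), D#m (iii), E (IV), F# (V), G#m (vi), A#dim (vii°) — B major is indeed I.

B major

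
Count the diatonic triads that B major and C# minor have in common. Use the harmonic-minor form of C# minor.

Diatonic triads of B major: B (I), C#m (ii), D#m (iii), E (IV), F# (V), G#m (vi), A#dim (vii°).
Diatonic triads of C# minor (harmonic minor): C#m (i), D#dim (ii°), Eaug (III+), F#m (iv), G# (V), A (VI), B#dim (vii°).
Matching root and quality in both lists: C#m.
That gives 1 common triad.

1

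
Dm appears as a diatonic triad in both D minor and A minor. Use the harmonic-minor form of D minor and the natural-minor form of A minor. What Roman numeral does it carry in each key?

i in D minor; iv in A minor

The scale of D minor (harmonic minor) is D E F G A Bb C#; D is degree 1, and the triad built there (D-F-A) is minor, so it is i.
The scale of A minor (natural minor) is A B C D E F G; D is degree 4, and the triad built there (D-F-A) is minor, so it is iv.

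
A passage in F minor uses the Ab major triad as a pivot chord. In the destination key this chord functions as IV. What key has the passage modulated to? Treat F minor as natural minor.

The numeral IV denotes a major triad on scale degree 4. With Ab on degree 4, the tonic of the new key is Eb.
Degree 4 carries a major triad in major keys, so the destination is Eb major.
Check: the diatonic triads of Eb major are Eb (I), Fm (ii), Gm (iii), Ab (IV), Bb (V), Cm (vi), Ddim (vii°) — Ab major is indeed IV.

Eb major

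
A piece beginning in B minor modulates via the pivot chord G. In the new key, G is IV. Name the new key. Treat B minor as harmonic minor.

The numeral IV denotes a major triad on scale degree 4. With G on degree 4, the tonic of the new key is D.
Degree 4 carries a major triad in major keys, so the destination is D major.
Check: the diatonic triads of D major are D (I), Em (ii), F♯m (iii), G (IV), A (V), Bm (vi), C♯dim (vii°) — G is indeed IV.

D major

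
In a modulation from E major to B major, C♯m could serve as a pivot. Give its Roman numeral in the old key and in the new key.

vi in E major; ii in B major

The scale of E major is E F♯ G♯ A B C♯ D♯; C♯ is degree 6, and the triad built there (C♯-E-G♯) is minor, so it is vi.
The scale of B major is B C♯ D♯ E F♯ G♯ A♯; C♯ is degree 2, and the triad built there (C♯-E-G♯) is minor, so it is ii.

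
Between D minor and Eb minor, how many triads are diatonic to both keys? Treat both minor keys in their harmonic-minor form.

Diatonic triads of D minor (harmonic minor): Dm (i), Edim (ii°), Faug (III+), Gm (iv), A (V), Bb (VI), C#dim (vii°).
Diatonic triads of Eb minor (harmonic minor): Ebm (i), Fdim (ii°), Gbaug (III+), Abm (iv), Bb (V), Cb (VI), Ddim (vii°).
Matching root and quality in both lists: Bb.
That gives 1 common triad.

1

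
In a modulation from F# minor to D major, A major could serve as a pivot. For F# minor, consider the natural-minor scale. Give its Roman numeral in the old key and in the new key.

The scale of F# minor (natural minor) is F# G# A B C# D E; A is degree 3, and the triad built there (A-C#-E) is major, so it is III.
The scale of D major is D E F# G A B C#; A is degree 5, and the triad built there (A-C#-E) is major, so it is V.

III in F# minor; V in D major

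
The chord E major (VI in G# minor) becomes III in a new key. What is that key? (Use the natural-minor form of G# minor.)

C# minor

The numeral III denotes a major triad on scale degree 3. With E on degree 3, the tonic of the new key is C#.
Degree 3 carries a major triad in natural-minor keys, so the destination is C# minor.
Check: the diatonic triads of C# minor (natural minor) are C#m (i), D#dim (ii°), E (III), F#m (iv), G#m (v), A (VI), B (VII) — E major is indeed III.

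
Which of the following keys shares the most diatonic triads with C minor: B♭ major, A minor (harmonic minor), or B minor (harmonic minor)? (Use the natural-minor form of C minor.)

Triads of C minor (natural minor): Cm (i), Ddim (ii°), E♭ (III), Fm (iv), Gm (v), A♭ (VI), B♭ (VII).
B♭ major shares 4: Cm, E♭, Gm, B♭.
A minor (harmonic minor) shares 0: none.
B minor (harmonic minor) shares 0: none.
The most common triads (4) are shared with B♭ major.

B♭ major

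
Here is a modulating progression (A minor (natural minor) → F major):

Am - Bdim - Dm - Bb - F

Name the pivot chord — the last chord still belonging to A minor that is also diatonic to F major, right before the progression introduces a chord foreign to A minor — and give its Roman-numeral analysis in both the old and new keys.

Chords diatonic to A minor: Am, Bdim, C, Dm, Em, F, G.
Reading the progression, the first chord not in that set is Bb, so the modulation leaves A minor there.
The chord immediately before Bb is Dm, which is diatonic to both keys: iv in A minor and vi in F major.

Dm — iv in A minor, vi in F major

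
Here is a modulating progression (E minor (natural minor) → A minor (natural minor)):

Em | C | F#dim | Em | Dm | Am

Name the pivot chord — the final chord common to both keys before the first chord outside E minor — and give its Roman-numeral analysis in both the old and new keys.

Em — i in E minor, v in A minor

Chords diatonic to E minor: Em, F#dim, G, Am, Bm, C, D.
Reading the progression, the first chord not in that set is Dm, so the modulation leaves E minor there.
The chord immediately before Dm is Em, which is diatonic to both keys: i in E minor and v in A minor.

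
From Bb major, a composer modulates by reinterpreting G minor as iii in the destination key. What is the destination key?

Eb major

The numeral iii denotes a minor triad on scale degree 3. With G on degree 3, the tonic of the new key is Eb.
Degree 3 carries a minor triad in major keys, so the destination is Eb major.
Check: the diatonic triads of Eb major are Eb (I), Fm (ii), Gm (iii), Ab (IV), Bb (V), Cm (vi), Ddim (vii°) — G minor is indeed iii.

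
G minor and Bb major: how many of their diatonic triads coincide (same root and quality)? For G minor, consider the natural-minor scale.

7

Diatonic triads of G minor (natural minor): G minor (i), A diminished (ii°), Bb major (III), C minor (iv), D minor (v), Eb major (VI), F major (VII).
Diatonic triads of Bb major: Bb major (I), C minor (ii), D minor (iii), Eb major (IV), F major (V), G minor (vi), A diminished (vii°).
Matching root and quality in both lists: G minor, A diminished, Bb major, C minor, D minor, Eb major, F major.
That gives 7 common triads.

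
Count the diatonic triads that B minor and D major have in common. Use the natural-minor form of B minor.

7

Diatonic triads of B minor (natural minor): B minor (i), C# diminished (ii°), D major (III), E minor (iv), F# minor (v), G major (VI), A major (VII).
Diatonic triads of D major: D major (I), E minor (ii), F# minor (iii), G major (IV), A major (V), B minor (vi), C# diminished (vii°).
Matching root and quality in both lists: B minor, C# diminished, D major, E minor, F# minor, G major, A major.
That gives 7 common triads.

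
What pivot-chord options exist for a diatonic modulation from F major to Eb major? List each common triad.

Gm, Bb

Triads in F major: F (I), Gm (ii), Am (iii), Bb (IV), C (V), Dm (vi), Edim (vii°).
Triads in Eb major: Eb (I), Fm (ii), Gm (iii), Ab (IV), Bb (V), Cm (vi), Ddim (vii°).
Shared triads with their functions: Gm (ii in F major, iii in Eb major); Bb (IV in F major, V in Eb major).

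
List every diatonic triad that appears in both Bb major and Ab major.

Triads in Bb major: Bb major (I), C minor (ii), D minor (iii), Eb major (IV), F major (V), G minor (vi), A diminished (vii°).
Triads in Ab major: Ab major (I), Bb minor (ii), C minor (iii), Db major (IV), Eb major (V), F minor (vi), G diminished (vii°).
Shared triads with their functions: C minor (ii in Bb major, iii in Ab major); Eb major (IV in Bb major, V in Ab major).

Cm, Eb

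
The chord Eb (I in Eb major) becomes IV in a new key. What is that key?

The numeral IV denotes a major triad on scale degree 4. With Eb on degree 4, the tonic of the new key is Bb.
Degree 4 carries a major triad in major keys, so the destination is Bb major.
Check: the diatonic triads of Bb major are Bb (I), Cm (ii), Dm (iii), Eb (IV), F (V), Gm (vi), Adim (vii°) — Eb is indeed IV.

Bb major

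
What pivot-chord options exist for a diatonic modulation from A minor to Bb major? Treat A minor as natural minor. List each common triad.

Dm, F

Triads in A minor (natural minor): A minor (i), B diminished (ii°), C major (III), D minor (iv), E minor (v), F major (VI), G major (VII).
Triads in Bb major: Bb major (I), C minor (ii), D minor (iii), Eb major (IV), F major (V), G minor (vi), A diminished (vii°).
Shared triads with their functions: D minor (iv in A minor, iii in Bb major); F major (VI in A minor, V in Bb major).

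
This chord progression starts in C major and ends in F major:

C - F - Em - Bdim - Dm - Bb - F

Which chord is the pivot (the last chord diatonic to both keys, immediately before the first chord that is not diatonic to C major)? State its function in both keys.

Dm — ii in C major, vi in F major

Chords diatonic to C major: C, Dm, Em, F, G, Am, Bdim.
Reading the progression, the first chord not in that set is Bb, so the modulation leaves C major there.
The chord immediately before Bb is Dm, which is diatonic to both keys: ii in C major and vi in F major.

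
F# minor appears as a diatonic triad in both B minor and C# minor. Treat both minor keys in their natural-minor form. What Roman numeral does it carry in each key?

The scale of B minor (natural minor) is B C# D E F# G A; F# is degree 5, and the triad built there (F#-A-C#) is minor, so it is v.
The scale of C# minor (natural minor) is C# D# E F# G# A B; F# is degree 4, and the triad built there (F#-A-C#) is minor, so it is iv.

v in B minor; iv in C# minor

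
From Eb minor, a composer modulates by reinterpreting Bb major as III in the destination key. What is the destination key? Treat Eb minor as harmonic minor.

The numeral III denotes a major triad on scale degree 3. With Bb on degree 3, the tonic of the new key is G.
Degree 3 carries a major triad in natural-minor keys, so the destination is G minor.
Check: the diatonic triads of G minor (natural minor) are Gm (i), Adim (ii°), Bb (III), Cm (iv), Dm (v), Eb (VI), F (VII) — Bb major is indeed III.

G minor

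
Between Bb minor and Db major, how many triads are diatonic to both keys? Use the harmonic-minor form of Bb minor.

Diatonic triads of Bb minor (harmonic minor): Bb minor (i), C diminished (ii°), Db augmented (III+), Eb minor (iv), F major (V), Gb major (VI), A diminished (vii°).
Diatonic triads of Db major: Db major (I), Eb minor (ii), F minor (iii), Gb major (IV), Ab major (V), Bb minor (vi), C diminished (vii°).
Matching root and quality in both lists: Bb minor, C diminished, Eb minor, Gb major.
That gives 4 common triads.

4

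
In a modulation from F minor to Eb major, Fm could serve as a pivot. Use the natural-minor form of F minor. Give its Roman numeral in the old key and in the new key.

i in F minor; ii in Eb major

The scale of F minor (natural minor) is F G Ab Bb C Db Eb; F is degree 1, and the triad built there (F-Ab-C) is minor, so it is i.
The scale of Eb major is Eb F G Ab Bb C D; F is degree 2, and the triad built there (F-Ab-C) is minor, so it is ii.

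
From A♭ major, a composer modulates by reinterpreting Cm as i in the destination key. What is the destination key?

C minor

The numeral i denotes a minor triad on scale degree 1. With C on degree 1, the tonic of the new key is C.
Degree 1 carries a minor triad in minor keys, so the destination is C minor.
Check: the diatonic triads of C minor (natural minor) are Cm (i), Ddim (ii°), E♭ (III), Fm (iv), Gm (v), A♭ (VI), B♭ (VII) — Cm is indeed i.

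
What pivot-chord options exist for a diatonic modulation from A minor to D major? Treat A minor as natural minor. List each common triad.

Em, G

Triads in A minor (natural minor): A minor (i), B diminished (ii°), C major (III), D minor (iv), E minor (v), F major (VI), G major (VII).
Triads in D major: D major (I), E minor (ii), F♯ minor (iii), G major (IV), A major (V), B minor (vi), C♯ diminished (vii°).
Shared triads with their functions: E minor (v in A minor, ii in D major); G major (VII in A minor, IV in D major).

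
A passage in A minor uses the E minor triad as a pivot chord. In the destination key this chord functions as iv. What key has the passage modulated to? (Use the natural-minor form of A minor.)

B minor

The numeral iv denotes a minor triad on scale degree 4. With E on degree 4, the tonic of the new key is B.
Degree 4 carries a minor triad in minor keys, so the destination is B minor.
Check: the diatonic triads of B minor (natural minor) are Bm (i), C♯dim (ii°), D (III), Em (iv), F♯m (v), G (VI), A (VII) — E minor is indeed iv.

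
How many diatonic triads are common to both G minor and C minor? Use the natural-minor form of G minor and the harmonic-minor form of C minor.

Diatonic triads of G minor (natural minor): G minor (i), A diminished (ii°), Bb major (III), C minor (iv), D minor (v), Eb major (VI), F major (VII).
Diatonic triads of C minor (harmonic minor): C minor (i), D diminished (ii°), Eb augmented (III+), F minor (iv), G major (V), Ab major (VI), B diminished (vii°).
Matching root and quality in both lists: C minor.
That gives 1 common triad.

1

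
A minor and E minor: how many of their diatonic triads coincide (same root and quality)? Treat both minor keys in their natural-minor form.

Diatonic triads of A minor (natural minor): Am (i), Bdim (ii°), C (III), Dm (iv), Em (v), F (VI), G (VII).
Diatonic triads of E minor (natural minor): Em (i), F#dim (ii°), G (III), Am (iv), Bm (v), C (VI), D (VII).
Matching root and quality in both lists: Am, C, Em, G.
That gives 4 common triads.

4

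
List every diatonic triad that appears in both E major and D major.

Triads in E major: E (I), F#m (ii), G#m (iii), A (IV), B (V), C#m (vi), D#dim (vii°).
Triads in D major: D (I), Em (ii), F#m (iii), G (IV), A (V), Bm (vi), C#dim (vii°).
Shared triads with their functions: F#m (ii in E major, iii in D major); A (IV in E major, V in D major).

F#m, A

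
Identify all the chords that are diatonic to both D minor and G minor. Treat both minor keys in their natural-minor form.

Triads in D minor (natural minor): Dm (i), Edim (ii°), F (III), Gm (iv), Am (v), Bb (VI), C (VII).
Triads in G minor (natural minor): Gm (i), Adim (ii°), Bb (III), Cm (iv), Dm (v), Eb (VI), F (VII).
Shared triads with their functions: Dm (i in D minor, v in G minor); F (III in D minor, VII in G minor); Gm (iv in D minor, i in G minor); Bb (VI in D minor, III in G minor).

Dm, F, Gm, Bb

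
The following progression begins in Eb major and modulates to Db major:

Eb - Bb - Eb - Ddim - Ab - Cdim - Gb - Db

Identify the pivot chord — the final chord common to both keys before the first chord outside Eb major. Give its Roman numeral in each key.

Ab — IV in Eb major, V in Db major

Chords diatonic to Eb major: Eb, Fm, Gm, Ab, Bb, Cm, Ddim.
Reading the progression, the first chord not in that set is Cdim, so the modulation leaves Eb major there.
The chord immediately before Cdim is Ab, which is diatonic to both keys: IV in Eb major and V in Db major.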